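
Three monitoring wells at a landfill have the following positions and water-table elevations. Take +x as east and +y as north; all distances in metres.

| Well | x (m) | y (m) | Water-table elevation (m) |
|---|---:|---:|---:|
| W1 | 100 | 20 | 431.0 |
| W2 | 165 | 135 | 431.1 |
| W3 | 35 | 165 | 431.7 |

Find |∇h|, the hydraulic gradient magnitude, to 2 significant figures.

Three-point gradient (reference W1): Δ to W2 = (65, 115, +0.1), Δ to W3 = (-65, 145, +0.7).
∂h/∂x = -0.003905, ∂h/∂y = +0.003077 (det = 16900).
|∇h| = √(-0.003905² + 0.003077²) = 0.004972

0.0050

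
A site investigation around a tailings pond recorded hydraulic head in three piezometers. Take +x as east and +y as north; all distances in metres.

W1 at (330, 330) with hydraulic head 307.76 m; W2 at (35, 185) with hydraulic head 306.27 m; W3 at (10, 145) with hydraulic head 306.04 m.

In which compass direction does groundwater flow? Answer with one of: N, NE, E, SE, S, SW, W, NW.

Taking W1 as reference: W2−W1 = (-295, -145, -1.49); W3−W1 = (-320, -185, -1.72).
Determinant of the coordinate differences = (-295)·(-185) − (-320)·(-145) = 8175.
∂h/∂x = [(-1.49)·(-185) − (-1.72)·(-145)] / 8175 = +0.003211
∂h/∂y = [(-295)·(-1.72) − (-320)·(-1.49)] / 8175 = +0.003743
Flow = −∇h = (-0.003211 east, -0.003743 north), which points southwest.

SW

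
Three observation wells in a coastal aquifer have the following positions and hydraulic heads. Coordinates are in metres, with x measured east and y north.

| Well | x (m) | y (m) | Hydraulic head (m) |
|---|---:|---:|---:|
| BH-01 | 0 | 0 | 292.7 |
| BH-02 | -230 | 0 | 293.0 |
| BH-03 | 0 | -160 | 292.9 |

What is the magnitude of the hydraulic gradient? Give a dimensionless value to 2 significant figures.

∂h/∂x = (293.0 − 292.7) / (-230 − 0) = -0.001304
∂h/∂y = (292.9 − 292.7) / (-160 − 0) = -0.001250
|∇h| = √(-0.001304² + -0.001250²) = 0.001806

0.0018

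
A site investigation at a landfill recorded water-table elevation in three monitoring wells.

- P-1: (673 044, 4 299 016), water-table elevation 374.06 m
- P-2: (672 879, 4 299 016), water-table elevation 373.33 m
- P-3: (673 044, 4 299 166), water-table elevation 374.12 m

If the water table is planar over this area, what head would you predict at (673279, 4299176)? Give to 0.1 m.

375.2 m

∂h/∂x = (373.33 − 374.06) / (672879 − 673044) = +0.004424
∂h/∂y = (374.12 − 374.06) / (4299166 − 4299016) = +0.0004000
h(673279, 4299176) = 374.06 + (+0.004424)·(235) + (+0.0004000)·(160) = 374.06 +1.040 +0.064 = 375.164 m.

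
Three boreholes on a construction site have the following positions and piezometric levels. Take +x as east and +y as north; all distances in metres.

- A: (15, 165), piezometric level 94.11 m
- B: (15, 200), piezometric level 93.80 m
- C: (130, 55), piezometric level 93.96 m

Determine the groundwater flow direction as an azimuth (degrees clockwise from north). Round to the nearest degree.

With h = a·x + b·y + c and A as origin, the differences give:
  0·a + 35·b = -0.31
  115·a + (-110)·b = -0.15
Eliminate b (×(-110) and ×35, subtract): -4025·a = 39.350 → a = ∂h/∂x = -0.009776
Back-substitute: b = ∂h/∂y = -0.008857.
Flow direction (−∇h) has components (+0.009776 E, +0.008857 N).
Azimuth = atan2(E, N) = atan2(+0.009776, +0.008857) = 47.8° ≈ 048°.

048°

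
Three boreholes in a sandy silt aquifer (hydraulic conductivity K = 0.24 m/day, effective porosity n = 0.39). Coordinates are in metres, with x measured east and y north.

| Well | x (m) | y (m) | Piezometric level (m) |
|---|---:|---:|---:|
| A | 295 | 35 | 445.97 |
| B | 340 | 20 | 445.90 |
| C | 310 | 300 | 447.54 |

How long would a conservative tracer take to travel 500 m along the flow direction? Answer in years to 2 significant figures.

Taking A as reference: B−A = (45, -15, -0.07); C−A = (15, 265, +1.57).
Solve a·Δx + b·Δy = Δh: det = 45·265 − 15·(-15) = 12150.
∂h/∂x = [(-0.07)·265 − (+1.57)·(-15)] / 12150 = +0.0004115
∂h/∂y = [45·(+1.57) − 15·(-0.07)] / 12150 = +0.005901
|∇h| = √(0.0004115² + 0.005901²) = 0.005915
Seepage velocity v = K·i/n = 0.24 × 0.005915 / 0.39 = 0.00364 m/day.
t = 500 / 0.00364 = 1.374e+05 days = 376 years.

380 years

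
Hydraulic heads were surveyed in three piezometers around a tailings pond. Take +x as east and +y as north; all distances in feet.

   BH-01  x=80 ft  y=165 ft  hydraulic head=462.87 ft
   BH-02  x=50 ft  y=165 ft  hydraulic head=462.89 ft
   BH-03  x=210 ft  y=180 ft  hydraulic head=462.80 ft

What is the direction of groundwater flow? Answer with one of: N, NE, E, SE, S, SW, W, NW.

SE

With h = a·x + b·y + c and BH-01 as origin, the differences give:
  (-30)·a + 0·b = +0.02
  130·a + 15·b = -0.07
Eliminate b (×15 and ×0, subtract): -450·a = 0.300 → a = ∂h/∂x = -0.0006667
Back-substitute: b = ∂h/∂y = +0.001111.
Flow = −∇h = (+0.0006667 east, -0.001111 north), which points southeast.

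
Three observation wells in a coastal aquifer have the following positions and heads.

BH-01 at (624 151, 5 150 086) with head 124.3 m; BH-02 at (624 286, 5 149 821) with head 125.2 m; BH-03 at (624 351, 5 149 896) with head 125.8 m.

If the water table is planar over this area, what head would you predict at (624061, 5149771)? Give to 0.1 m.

Taking BH-01 as reference: BH-02−BH-01 = (135, -265, +0.9); BH-03−BH-01 = (200, -190, +1.5).
Solve a·Δx + b·Δy = Δh: det = 135·(-190) − 200·(-265) = 27350.
∂h/∂x = [(+0.9)·(-190) − (+1.5)·(-265)] / 27350 = +0.008282
∂h/∂y = [135·(+1.5) − 200·(+0.9)] / 27350 = +0.0008227
h(624061, 5149771) = 124.3 + (+0.008282)·(-90) + (+0.0008227)·(-315) = 124.3 -0.745 -0.259 = 123.296 m.

123.3 m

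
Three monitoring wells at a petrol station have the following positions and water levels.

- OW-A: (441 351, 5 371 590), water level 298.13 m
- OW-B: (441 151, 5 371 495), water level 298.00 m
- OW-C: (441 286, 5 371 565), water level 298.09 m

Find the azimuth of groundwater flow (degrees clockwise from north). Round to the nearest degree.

231°

Differences from OW-A: to OW-B (Δx, Δy, Δh) = (-200, -95, -0.13); to OW-C = (-65, -25, -0.04).
Determinant of the coordinate differences = (-200)·(-25) − (-65)·(-95) = -1175.
∂h/∂x = [(-0.13)·(-25) − (-0.04)·(-95)] / -1175 = +0.0004681
∂h/∂y = [(-200)·(-0.04) − (-65)·(-0.13)] / -1175 = +0.0003830
Flow direction (−∇h) has components (-0.0004681 E, -0.0003830 N).
Azimuth = atan2(E, N) = atan2(-0.0004681, -0.0003830) = 230.7° ≈ 231°.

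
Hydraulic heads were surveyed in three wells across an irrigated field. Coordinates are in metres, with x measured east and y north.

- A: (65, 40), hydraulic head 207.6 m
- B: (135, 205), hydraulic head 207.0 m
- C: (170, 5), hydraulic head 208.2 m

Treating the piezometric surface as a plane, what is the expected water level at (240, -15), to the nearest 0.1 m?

With h = a·x + b·y + c and A as origin, the differences give:
  70·a + 165·b = -0.6
  105·a + (-35)·b = +0.6
Eliminate b (×(-35) and ×165, subtract): -19775·a = -78.00 → a = ∂h/∂x = +0.003944
Back-substitute: b = ∂h/∂y = -0.005310.
h(240, -15) = 207.6 + (+0.003944)·(175) + (-0.005310)·(-55) = 207.6 +0.690 +0.292 = 208.582 m.

208.6 m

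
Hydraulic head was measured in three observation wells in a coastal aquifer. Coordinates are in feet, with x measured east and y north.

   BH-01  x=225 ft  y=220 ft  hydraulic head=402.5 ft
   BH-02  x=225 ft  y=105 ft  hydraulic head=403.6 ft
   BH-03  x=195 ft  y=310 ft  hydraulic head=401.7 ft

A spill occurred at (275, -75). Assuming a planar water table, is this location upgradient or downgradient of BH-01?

With h = a·x + b·y + c and BH-01 as origin, the differences give:
  0·a + (-115)·b = +1.1
  (-30)·a + 90·b = -0.8
Eliminate b (×90 and ×(-115), subtract): -3450·a = 7.00 → a = ∂h/∂x = -0.002029
Back-substitute: b = ∂h/∂y = -0.009565.
Head at (275, -75) = 402.5 + (-0.002029)·(50) + (-0.009565)·(-295) = 405.22 ft.
That is higher than the 402.5 ft at BH-01, so the point is upgradient.

upgradient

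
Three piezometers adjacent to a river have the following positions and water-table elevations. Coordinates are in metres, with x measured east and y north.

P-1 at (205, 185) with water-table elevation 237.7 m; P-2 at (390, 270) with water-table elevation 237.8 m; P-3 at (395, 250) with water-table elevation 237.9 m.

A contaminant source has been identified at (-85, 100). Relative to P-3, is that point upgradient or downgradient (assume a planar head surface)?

Taking P-1 as reference: P-2−P-1 = (185, 85, +0.1); P-3−P-1 = (190, 65, +0.2).
Solve a·Δx + b·Δy = Δh: det = 185·65 − 190·85 = -4125.
∂h/∂x = [(+0.1)·65 − (+0.2)·85] / -4125 = +0.002545
∂h/∂y = [185·(+0.2) − 190·(+0.1)] / -4125 = -0.004364
Head at (-85, 100) = 237.7 + (+0.002545)·(-290) + (-0.004364)·(-85) = 237.33 m.
That is lower than the 237.9 m at P-3, so the point is downgradient.

downgradient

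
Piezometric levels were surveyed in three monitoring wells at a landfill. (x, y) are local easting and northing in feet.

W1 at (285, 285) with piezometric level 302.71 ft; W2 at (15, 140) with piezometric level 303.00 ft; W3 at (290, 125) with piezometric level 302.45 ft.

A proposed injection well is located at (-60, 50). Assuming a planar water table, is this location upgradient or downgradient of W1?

Taking W1 as reference: W2−W1 = (-270, -145, +0.29); W3−W1 = (5, -160, -0.26).
Solve a·Δx + b·Δy = Δh: det = (-270)·(-160) − 5·(-145) = 43925.
∂h/∂x = [(+0.29)·(-160) − (-0.26)·(-145)] / 43925 = -0.001915
∂h/∂y = [(-270)·(-0.26) − 5·(+0.29)] / 43925 = +0.001565
Head at (-60, 50) = 302.71 + (-0.001915)·(-345) + (+0.001565)·(-235) = 303.00 ft.
That is higher than the 302.71 ft at W1, so the point is upgradient.

upgradient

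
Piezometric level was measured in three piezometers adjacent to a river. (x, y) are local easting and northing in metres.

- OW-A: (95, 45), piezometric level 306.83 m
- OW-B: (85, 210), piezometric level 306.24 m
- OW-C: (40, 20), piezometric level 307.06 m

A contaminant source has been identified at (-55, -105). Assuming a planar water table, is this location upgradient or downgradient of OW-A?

upgradient

With h = a·x + b·y + c and OW-A as origin, the differences give:
  (-10)·a + 165·b = -0.59
  (-55)·a + (-25)·b = +0.23
Eliminate b (×(-25) and ×165, subtract): 9325·a = -23.200 → a = ∂h/∂x = -0.002488
Back-substitute: b = ∂h/∂y = -0.003727.
Head at (-55, -105) = 306.83 + (-0.002488)·(-150) + (-0.003727)·(-150) = 307.76 m.
That is higher than the 306.83 m at OW-A, so the point is upgradient.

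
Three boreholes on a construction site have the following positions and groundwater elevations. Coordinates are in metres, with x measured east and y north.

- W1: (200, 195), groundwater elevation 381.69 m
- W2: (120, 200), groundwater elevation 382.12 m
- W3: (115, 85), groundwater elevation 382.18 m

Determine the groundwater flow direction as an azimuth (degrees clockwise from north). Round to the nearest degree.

With h = a·x + b·y + c and W1 as origin, the differences give:
  (-80)·a + 5·b = +0.43
  (-85)·a + (-110)·b = +0.49
Eliminate b (×(-110) and ×5, subtract): 9225·a = -49.750 → a = ∂h/∂x = -0.005393
Back-substitute: b = ∂h/∂y = -0.0002873.
Flow direction (−∇h) has components (+0.005393 E, +0.0002873 N).
Azimuth = atan2(E, N) = atan2(+0.005393, +0.0002873) = 87.0° ≈ 087°.

087°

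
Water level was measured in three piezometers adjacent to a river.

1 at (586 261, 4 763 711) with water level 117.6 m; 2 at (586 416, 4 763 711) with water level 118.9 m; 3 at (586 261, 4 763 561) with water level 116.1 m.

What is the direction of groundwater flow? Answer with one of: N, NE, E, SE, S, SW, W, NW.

SW

∂h/∂x = (118.9 − 117.6) / (586416 − 586261) = +0.008387
∂h/∂y = (116.1 − 117.6) / (4763561 − 4763711) = +0.01000
Flow = −∇h = (-0.008387 east, -0.01000 north), which points southwest.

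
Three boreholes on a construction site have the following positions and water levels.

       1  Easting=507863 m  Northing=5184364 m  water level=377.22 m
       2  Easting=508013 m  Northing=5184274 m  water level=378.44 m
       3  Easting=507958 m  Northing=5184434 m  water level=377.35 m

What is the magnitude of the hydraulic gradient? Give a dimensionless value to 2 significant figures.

Three-point gradient (reference 1): Δ to 2 = (150, -90, +1.22), Δ to 3 = (95, 70, +0.13).
∂h/∂x = +0.005097, ∂h/∂y = -0.005060 (det = 19050).
|∇h| = √(0.005097² + -0.005060²) = 0.007182

0.0072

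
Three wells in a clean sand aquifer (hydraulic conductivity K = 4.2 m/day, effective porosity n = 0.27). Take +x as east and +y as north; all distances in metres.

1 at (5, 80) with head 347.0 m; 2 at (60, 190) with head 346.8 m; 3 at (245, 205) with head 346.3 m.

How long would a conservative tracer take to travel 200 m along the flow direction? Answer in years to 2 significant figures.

Three-point gradient (reference 1): Δ to 2 = (55, 110, -0.2), Δ to 3 = (240, 125, -0.7).
∂h/∂x = -0.002663, ∂h/∂y = -0.0004866 (det = -19525).
|∇h| = √(-0.002663² + -0.0004866²) = 0.002707
Seepage velocity v = K·i/n = 4.2 × 0.002707 / 0.27 = 0.04211 m/day.
t = 200 / 0.04211 = 4749 days = 13 years.

13 years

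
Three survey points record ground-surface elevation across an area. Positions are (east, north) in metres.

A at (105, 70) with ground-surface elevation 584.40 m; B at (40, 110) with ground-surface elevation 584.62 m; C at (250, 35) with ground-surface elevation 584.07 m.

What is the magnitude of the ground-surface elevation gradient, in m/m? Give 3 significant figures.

Differences from A: to B (Δx, Δy, Δh) = (-65, 40, +0.22); to C = (145, -35, -0.33).
Determinant of the coordinate differences = (-65)·(-35) − 145·40 = -3525.
∂z/∂x = [(+0.22)·(-35) − (-0.33)·40] / -3525 = -0.001560
∂z/∂y = [(-65)·(-0.33) − 145·(+0.22)] / -3525 = +0.002965
|∇f| = √(-0.001560² + 0.002965²) = 0.00335 m/m

0.00335 m/m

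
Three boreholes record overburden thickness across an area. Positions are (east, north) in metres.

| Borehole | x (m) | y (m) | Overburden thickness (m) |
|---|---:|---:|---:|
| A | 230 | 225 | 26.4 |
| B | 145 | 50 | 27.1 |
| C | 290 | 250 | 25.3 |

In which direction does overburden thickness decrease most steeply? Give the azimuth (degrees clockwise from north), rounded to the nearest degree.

106°

With d = a·x + b·y + c and A as origin, the differences give:
  (-85)·a + (-175)·b = +0.7
  60·a + 25·b = -1.1
Eliminate b (×25 and ×(-175), subtract): 8375·a = -175.00 → a = ∂d/∂x = -0.02090
Back-substitute: b = ∂d/∂y = +0.006149.
Steepest decrease is along −∇f: components (+0.02090 E, -0.006149 N).
Azimuth = atan2(+0.02090, -0.006149) = 106.4° ≈ 106°.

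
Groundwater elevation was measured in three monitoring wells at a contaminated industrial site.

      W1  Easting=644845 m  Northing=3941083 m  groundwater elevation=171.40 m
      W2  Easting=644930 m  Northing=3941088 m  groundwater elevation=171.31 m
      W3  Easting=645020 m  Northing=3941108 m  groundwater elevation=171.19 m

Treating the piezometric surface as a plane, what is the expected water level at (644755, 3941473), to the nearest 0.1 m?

170.8 m

Three-point gradient (reference W1): Δ to W2 = (85, 5, -0.09), Δ to W3 = (175, 25, -0.21).
∂h/∂x = -0.0009600, ∂h/∂y = -0.001680 (det = 1250).
h(644755, 3941473) = 171.40 + (-0.0009600)·(-90) + (-0.001680)·(390) = 171.40 +0.086 -0.655 = 170.831 m.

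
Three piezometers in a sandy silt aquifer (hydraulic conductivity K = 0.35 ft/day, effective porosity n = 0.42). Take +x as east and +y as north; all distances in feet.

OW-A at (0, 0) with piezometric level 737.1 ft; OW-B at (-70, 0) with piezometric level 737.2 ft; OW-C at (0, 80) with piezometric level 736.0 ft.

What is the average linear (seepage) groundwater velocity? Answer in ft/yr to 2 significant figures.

4.2 ft/yr

∂h/∂x = (737.2 − 737.1) / (-70 − 0) = -0.001429
∂h/∂y = (736.0 − 737.1) / (80 − 0) = -0.01375
|∇h| = √(-0.001429² + -0.01375²) = 0.01382
Seepage velocity v = K·i/n = 0.35 × 0.01382 / 0.42 = 0.01152 ft/day = 4.208 ft/yr.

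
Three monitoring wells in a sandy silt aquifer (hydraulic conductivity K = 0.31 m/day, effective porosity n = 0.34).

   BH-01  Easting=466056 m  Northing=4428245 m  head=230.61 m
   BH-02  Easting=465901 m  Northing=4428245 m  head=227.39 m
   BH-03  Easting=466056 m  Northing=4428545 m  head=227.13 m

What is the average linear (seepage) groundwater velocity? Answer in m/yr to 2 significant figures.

7.9 m/yr

∂h/∂x = (227.39 − 230.61) / (465901 − 466056) = +0.02077
∂h/∂y = (227.13 − 230.61) / (4428545 − 4428245) = -0.01160
|∇h| = √(0.02077² + -0.01160²) = 0.02379
Seepage velocity v = K·i/n = 0.31 × 0.02379 / 0.34 = 0.02169 m/day = 7.922 m/yr.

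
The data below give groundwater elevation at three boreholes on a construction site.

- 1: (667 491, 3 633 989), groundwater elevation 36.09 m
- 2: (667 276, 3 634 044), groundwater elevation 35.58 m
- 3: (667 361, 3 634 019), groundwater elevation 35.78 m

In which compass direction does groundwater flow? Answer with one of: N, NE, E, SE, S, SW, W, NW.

W

Taking 1 as reference: 2−1 = (-215, 55, -0.51); 3−1 = (-130, 30, -0.31).
Solve a·Δx + b·Δy = Δh: det = (-215)·30 − (-130)·55 = 700.
∂h/∂x = [(-0.51)·30 − (-0.31)·55] / 700 = +0.002500
∂h/∂y = [(-215)·(-0.31) − (-130)·(-0.51)] / 700 = +0.0005000
Flow = −∇h = (-0.002500 east, -0.0005000 north), which points west.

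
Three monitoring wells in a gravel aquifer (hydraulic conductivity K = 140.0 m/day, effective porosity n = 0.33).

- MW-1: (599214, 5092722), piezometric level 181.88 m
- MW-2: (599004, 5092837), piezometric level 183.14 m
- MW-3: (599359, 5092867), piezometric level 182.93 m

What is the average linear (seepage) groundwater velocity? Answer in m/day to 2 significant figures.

With h = a·x + b·y + c and MW-1 as origin, the differences give:
  (-210)·a + 115·b = +1.26
  145·a + 145·b = +1.05
Eliminate b (×145 and ×115, subtract): -47125·a = 61.950 → a = ∂h/∂x = -0.001315
Back-substitute: b = ∂h/∂y = +0.008556.
|∇h| = √(-0.001315² + 0.008556²) = 0.008656
Seepage velocity v = K·i/n = 140.0 × 0.008656 / 0.33 = 3.672 m/day.

3.7 m/day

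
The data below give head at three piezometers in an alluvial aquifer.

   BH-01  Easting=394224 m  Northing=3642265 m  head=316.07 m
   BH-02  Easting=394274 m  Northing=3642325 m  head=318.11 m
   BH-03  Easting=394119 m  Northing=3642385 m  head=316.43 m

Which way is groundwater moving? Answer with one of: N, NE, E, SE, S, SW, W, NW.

SW

Taking BH-01 as reference: BH-02−BH-01 = (50, 60, +2.04); BH-03−BH-01 = (-105, 120, +0.36).
Determinant of the coordinate differences = 50·120 − (-105)·60 = 12300.
∂h/∂x = [(+2.04)·120 − (+0.36)·60] / 12300 = +0.01815
∂h/∂y = [50·(+0.36) − (-105)·(+2.04)] / 12300 = +0.01888
Flow = −∇h = (-0.01815 east, -0.01888 north), which points southwest.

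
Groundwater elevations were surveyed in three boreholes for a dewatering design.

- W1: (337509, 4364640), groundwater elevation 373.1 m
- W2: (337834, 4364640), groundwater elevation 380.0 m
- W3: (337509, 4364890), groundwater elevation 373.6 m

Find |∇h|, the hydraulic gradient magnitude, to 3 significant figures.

∂h/∂x = (380.0 − 373.1) / (337834 − 337509) = +0.02123
∂h/∂y = (373.6 − 373.1) / (4364890 − 4364640) = +0.002000
|∇h| = √(0.02123² + 0.002000²) = 0.02132

0.0213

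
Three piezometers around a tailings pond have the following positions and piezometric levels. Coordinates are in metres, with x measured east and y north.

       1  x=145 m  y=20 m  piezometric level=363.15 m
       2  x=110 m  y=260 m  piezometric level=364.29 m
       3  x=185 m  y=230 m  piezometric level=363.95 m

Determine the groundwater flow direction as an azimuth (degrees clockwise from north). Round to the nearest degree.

With h = a·x + b·y + c and 1 as origin, the differences give:
  (-35)·a + 240·b = +1.14
  40·a + 210·b = +0.80
Eliminate b (×210 and ×240, subtract): -16950·a = 47.400 → a = ∂h/∂x = -0.002796
Back-substitute: b = ∂h/∂y = +0.004342.
Flow direction (−∇h) has components (+0.002796 E, -0.004342 N).
Azimuth = atan2(E, N) = atan2(+0.002796, -0.004342) = 147.2° ≈ 147°.

147°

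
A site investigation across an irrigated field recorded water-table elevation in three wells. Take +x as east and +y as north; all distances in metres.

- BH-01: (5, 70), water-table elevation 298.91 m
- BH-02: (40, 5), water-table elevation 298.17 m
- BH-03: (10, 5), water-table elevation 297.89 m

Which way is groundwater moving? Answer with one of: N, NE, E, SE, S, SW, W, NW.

Three-point gradient (reference BH-01): Δ to BH-02 = (35, -65, -0.74), Δ to BH-03 = (5, -65, -1.02).
∂h/∂x = +0.009333, ∂h/∂y = +0.01641 (det = -1950).
Flow = −∇h = (-0.009333 east, -0.01641 north), which points southwest.

SW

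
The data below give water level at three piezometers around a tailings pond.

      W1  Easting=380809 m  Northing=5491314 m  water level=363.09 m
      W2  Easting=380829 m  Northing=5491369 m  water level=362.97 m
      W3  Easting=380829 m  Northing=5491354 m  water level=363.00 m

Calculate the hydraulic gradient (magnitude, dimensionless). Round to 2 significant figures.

0.0021

Differences from W1: to W2 (Δx, Δy, Δh) = (20, 55, -0.12); to W3 = (20, 40, -0.09).
Solve a·Δx + b·Δy = Δh: det = 20·40 − 20·55 = -300.
∂h/∂x = [(-0.12)·40 − (-0.09)·55] / -300 = -0.0005000
∂h/∂y = [20·(-0.09) − 20·(-0.12)] / -300 = -0.002000
|∇h| = √(-0.0005000² + -0.002000²) = 0.002062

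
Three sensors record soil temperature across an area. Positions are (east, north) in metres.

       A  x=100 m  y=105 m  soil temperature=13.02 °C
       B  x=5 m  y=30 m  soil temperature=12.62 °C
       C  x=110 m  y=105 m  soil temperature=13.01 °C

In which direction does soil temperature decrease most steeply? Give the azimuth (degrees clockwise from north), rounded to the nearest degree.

171°

Differences from A: to B (Δx, Δy, Δh) = (-95, -75, -0.40); to C = (10, 0, -0.01).
Solve a·Δx + b·Δy = ΔT: det = (-95)·0 − 10·(-75) = 750.
∂T/∂x = [(-0.40)·0 − (-0.01)·(-75)] / 750 = -0.0010000
∂T/∂y = [(-95)·(-0.01) − 10·(-0.40)] / 750 = +0.006600
Steepest decrease is along −∇f: components (+0.0010000 E, -0.006600 N).
Azimuth = atan2(+0.0010000, -0.006600) = 171.4° ≈ 171°.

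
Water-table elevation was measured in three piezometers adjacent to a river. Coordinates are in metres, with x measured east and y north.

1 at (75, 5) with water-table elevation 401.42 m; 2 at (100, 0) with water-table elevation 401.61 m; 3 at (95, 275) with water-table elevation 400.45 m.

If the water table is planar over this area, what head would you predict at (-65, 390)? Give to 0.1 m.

Differences from 1: to 2 (Δx, Δy, Δh) = (25, -5, +0.19); to 3 = (20, 270, -0.97).
Determinant of the coordinate differences = 25·270 − 20·(-5) = 6850.
∂h/∂x = [(+0.19)·270 − (-0.97)·(-5)] / 6850 = +0.006781
∂h/∂y = [25·(-0.97) − 20·(+0.19)] / 6850 = -0.004095
h(-65, 390) = 401.42 + (+0.006781)·(-140) + (-0.004095)·(385) = 401.42 -0.949 -1.577 = 398.894 m.

398.9 m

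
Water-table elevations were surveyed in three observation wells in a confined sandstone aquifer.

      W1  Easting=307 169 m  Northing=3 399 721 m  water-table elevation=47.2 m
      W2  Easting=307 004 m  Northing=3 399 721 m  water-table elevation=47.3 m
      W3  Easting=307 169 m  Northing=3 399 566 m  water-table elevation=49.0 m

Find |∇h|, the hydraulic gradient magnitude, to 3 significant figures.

∂h/∂x = (47.3 − 47.2) / (307004 − 307169) = -0.0006061
∂h/∂y = (49.0 − 47.2) / (3399566 − 3399721) = -0.01161
|∇h| = √(-0.0006061² + -0.01161²) = 0.01163

0.0116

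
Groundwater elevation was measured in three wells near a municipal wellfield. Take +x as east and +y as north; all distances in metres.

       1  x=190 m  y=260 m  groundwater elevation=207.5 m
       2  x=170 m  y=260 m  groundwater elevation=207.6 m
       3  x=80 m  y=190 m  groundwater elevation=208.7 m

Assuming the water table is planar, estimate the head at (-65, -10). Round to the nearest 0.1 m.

211.3 m

With h = a·x + b·y + c and 1 as origin, the differences give:
  (-20)·a + 0·b = +0.1
  (-110)·a + (-70)·b = +1.2
Eliminate b (×(-70) and ×0, subtract): 1400·a = -7.00 → a = ∂h/∂x = -0.005000
Back-substitute: b = ∂h/∂y = -0.009286.
h(-65, -10) = 207.5 + (-0.005000)·(-255) + (-0.009286)·(-270) = 207.5 +1.275 +2.507 = 211.282 m.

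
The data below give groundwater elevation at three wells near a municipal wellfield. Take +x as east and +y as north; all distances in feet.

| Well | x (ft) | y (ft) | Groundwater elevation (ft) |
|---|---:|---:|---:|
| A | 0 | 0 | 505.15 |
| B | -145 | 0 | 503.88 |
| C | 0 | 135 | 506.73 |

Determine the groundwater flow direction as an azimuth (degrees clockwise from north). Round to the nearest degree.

∂h/∂x = (503.88 − 505.15) / (-145 − 0) = +0.008759
∂h/∂y = (506.73 − 505.15) / (135 − 0) = +0.01170
Flow direction (−∇h) has components (-0.008759 E, -0.01170 N).
Azimuth = atan2(E, N) = atan2(-0.008759, -0.01170) = 216.8° ≈ 217°.

217°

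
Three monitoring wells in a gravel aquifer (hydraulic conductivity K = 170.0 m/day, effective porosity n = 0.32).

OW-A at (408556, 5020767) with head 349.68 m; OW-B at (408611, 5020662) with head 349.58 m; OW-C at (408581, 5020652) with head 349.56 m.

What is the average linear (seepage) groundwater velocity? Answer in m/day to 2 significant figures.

Three-point gradient (reference OW-A): Δ to OW-B = (55, -105, -0.10), Δ to OW-C = (25, -115, -0.12).
∂h/∂x = +0.0002973, ∂h/∂y = +0.001108 (det = -3700).
|∇h| = √(0.0002973² + 0.001108²) = 0.001147
Seepage velocity v = K·i/n = 170.0 × 0.001147 / 0.32 = 0.6093 m/day.

0.61 m/day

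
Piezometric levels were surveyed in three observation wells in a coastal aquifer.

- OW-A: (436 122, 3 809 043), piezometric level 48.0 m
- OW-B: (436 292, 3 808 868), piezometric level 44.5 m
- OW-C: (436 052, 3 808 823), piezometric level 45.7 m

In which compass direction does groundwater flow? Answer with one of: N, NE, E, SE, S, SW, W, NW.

Three-point gradient (reference OW-A): Δ to OW-B = (170, -175, -3.5), Δ to OW-C = (-70, -220, -2.3).
∂h/∂x = -0.007402, ∂h/∂y = +0.01281 (det = -49650).
Flow = −∇h = (+0.007402 east, -0.01281 north), which points southeast.

SE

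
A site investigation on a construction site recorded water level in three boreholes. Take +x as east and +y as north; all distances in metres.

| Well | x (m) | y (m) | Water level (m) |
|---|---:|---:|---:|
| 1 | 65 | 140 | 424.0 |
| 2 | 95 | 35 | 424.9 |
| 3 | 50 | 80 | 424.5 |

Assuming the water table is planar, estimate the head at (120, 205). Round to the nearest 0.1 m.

Differences from 1: to 2 (Δx, Δy, Δh) = (30, -105, +0.9); to 3 = (-15, -60, +0.5).
Determinant of the coordinate differences = 30·(-60) − (-15)·(-105) = -3375.
∂h/∂x = [(+0.9)·(-60) − (+0.5)·(-105)] / -3375 = +0.0004444
∂h/∂y = [30·(+0.5) − (-15)·(+0.9)] / -3375 = -0.008444
h(120, 205) = 424.0 + (+0.0004444)·(55) + (-0.008444)·(65) = 424.0 +0.024 -0.549 = 423.476 m.

423.5 m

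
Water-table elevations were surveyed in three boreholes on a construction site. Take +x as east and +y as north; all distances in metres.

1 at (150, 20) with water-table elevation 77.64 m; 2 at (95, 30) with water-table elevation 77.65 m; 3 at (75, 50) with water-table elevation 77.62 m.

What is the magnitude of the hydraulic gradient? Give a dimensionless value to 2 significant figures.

0.0021

With h = a·x + b·y + c and 1 as origin, the differences give:
  (-55)·a + 10·b = +0.01
  (-75)·a + 30·b = -0.02
Eliminate b (×30 and ×10, subtract): -900·a = 0.500 → a = ∂h/∂x = -0.0005556
Back-substitute: b = ∂h/∂y = -0.002056.
|∇h| = √(-0.0005556² + -0.002056²) = 0.00213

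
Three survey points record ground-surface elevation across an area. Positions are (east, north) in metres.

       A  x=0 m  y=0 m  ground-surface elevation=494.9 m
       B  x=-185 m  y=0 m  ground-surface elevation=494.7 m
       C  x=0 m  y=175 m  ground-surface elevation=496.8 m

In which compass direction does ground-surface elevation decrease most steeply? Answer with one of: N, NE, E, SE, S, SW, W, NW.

S

∂z/∂x = (494.7 − 494.9) / (-185 − 0) = +0.001081
∂z/∂y = (496.8 − 494.9) / (175 − 0) = +0.01086
Steepest decrease is along −∇f = (-0.001081 E, -0.01086 N) → south.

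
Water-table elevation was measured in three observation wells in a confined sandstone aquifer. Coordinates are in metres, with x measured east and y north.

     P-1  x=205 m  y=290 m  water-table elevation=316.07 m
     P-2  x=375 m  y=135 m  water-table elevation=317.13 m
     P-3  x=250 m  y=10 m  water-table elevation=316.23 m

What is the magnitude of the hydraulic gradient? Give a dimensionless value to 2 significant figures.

0.0067

Three-point gradient (reference P-1): Δ to P-2 = (170, -155, +1.06), Δ to P-3 = (45, -280, +0.16).
∂h/∂x = +0.006695, ∂h/∂y = +0.0005046 (det = -40625).
|∇h| = √(0.006695² + 0.0005046²) = 0.006714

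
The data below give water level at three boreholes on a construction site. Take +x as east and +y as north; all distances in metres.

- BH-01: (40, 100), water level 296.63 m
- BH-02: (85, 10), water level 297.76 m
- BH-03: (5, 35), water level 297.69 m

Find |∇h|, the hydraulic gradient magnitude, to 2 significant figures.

0.015

Taking BH-01 as reference: BH-02−BH-01 = (45, -90, +1.13); BH-03−BH-01 = (-35, -65, +1.06).
Solve a·Δx + b·Δy = Δh: det = 45·(-65) − (-35)·(-90) = -6075.
∂h/∂x = [(+1.13)·(-65) − (+1.06)·(-90)] / -6075 = -0.003613
∂h/∂y = [45·(+1.06) − (-35)·(+1.13)] / -6075 = -0.01436
|∇h| = √(-0.003613² + -0.01436²) = 0.01481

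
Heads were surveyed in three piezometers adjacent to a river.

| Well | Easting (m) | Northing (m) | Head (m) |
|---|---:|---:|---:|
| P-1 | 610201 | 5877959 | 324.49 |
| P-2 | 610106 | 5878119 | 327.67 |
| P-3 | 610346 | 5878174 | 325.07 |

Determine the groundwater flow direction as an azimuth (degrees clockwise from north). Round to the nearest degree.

Differences from P-1: to P-2 (Δx, Δy, Δh) = (-95, 160, +3.18); to P-3 = (145, 215, +0.58).
Determinant of the coordinate differences = (-95)·215 − 145·160 = -43625.
∂h/∂x = [(+3.18)·215 − (+0.58)·160] / -43625 = -0.01354
∂h/∂y = [(-95)·(+0.58) − 145·(+3.18)] / -43625 = +0.01183
Flow direction (−∇h) has components (+0.01354 E, -0.01183 N).
Azimuth = atan2(E, N) = atan2(+0.01354, -0.01183) = 131.1° ≈ 131°.

131°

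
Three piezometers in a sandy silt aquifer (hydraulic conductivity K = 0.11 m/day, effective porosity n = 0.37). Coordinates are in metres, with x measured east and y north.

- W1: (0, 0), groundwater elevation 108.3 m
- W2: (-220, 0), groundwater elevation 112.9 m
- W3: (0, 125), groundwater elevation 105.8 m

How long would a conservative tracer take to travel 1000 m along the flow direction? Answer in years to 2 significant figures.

320 years

∂h/∂x = (112.9 − 108.3) / (-220 − 0) = -0.02091
∂h/∂y = (105.8 − 108.3) / (125 − 0) = -0.02000
|∇h| = √(-0.02091² + -0.02000²) = 0.02893
Seepage velocity v = K·i/n = 0.11 × 0.02893 / 0.37 = 0.008601 m/day.
t = 1000 / 0.008601 = 1.163e+05 days = 318 years.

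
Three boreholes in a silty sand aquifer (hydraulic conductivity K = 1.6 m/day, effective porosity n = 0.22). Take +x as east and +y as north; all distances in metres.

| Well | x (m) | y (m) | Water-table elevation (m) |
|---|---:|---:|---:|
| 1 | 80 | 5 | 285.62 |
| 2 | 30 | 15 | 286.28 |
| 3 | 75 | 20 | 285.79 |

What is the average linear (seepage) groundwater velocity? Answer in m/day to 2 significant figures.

0.10 m/day

Differences from 1: to 2 (Δx, Δy, Δh) = (-50, 10, +0.66); to 3 = (-5, 15, +0.17).
Determinant of the coordinate differences = (-50)·15 − (-5)·10 = -700.
∂h/∂x = [(+0.66)·15 − (+0.17)·10] / -700 = -0.01171
∂h/∂y = [(-50)·(+0.17) − (-5)·(+0.66)] / -700 = +0.007429
|∇h| = √(-0.01171² + 0.007429²) = 0.01387
Seepage velocity v = K·i/n = 1.6 × 0.01387 / 0.22 = 0.1009 m/day.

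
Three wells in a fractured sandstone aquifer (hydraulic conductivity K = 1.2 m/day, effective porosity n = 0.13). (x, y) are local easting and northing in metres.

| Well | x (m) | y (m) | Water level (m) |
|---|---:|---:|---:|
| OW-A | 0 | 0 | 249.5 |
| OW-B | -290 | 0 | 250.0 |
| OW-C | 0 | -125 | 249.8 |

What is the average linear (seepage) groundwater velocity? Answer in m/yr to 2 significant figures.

10.0 m/yr

∂h/∂x = (250.0 − 249.5) / (-290 − 0) = -0.001724
∂h/∂y = (249.8 − 249.5) / (-125 − 0) = -0.002400
|∇h| = √(-0.001724² + -0.002400²) = 0.002955
Seepage velocity v = K·i/n = 1.2 × 0.002955 / 0.13 = 0.02728 m/day = 9.964 m/yr.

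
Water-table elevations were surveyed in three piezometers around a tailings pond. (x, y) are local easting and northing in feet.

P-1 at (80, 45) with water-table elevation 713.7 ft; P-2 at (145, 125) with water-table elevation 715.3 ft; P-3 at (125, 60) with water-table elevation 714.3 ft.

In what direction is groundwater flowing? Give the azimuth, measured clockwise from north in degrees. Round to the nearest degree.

216°

With h = a·x + b·y + c and P-1 as origin, the differences give:
  65·a + 80·b = +1.6
  45·a + 15·b = +0.6
Eliminate b (×15 and ×80, subtract): -2625·a = -24.00 → a = ∂h/∂x = +0.009143
Back-substitute: b = ∂h/∂y = +0.01257.
Flow direction (−∇h) has components (-0.009143 E, -0.01257 N).
Azimuth = atan2(E, N) = atan2(-0.009143, -0.01257) = 216.0° ≈ 216°.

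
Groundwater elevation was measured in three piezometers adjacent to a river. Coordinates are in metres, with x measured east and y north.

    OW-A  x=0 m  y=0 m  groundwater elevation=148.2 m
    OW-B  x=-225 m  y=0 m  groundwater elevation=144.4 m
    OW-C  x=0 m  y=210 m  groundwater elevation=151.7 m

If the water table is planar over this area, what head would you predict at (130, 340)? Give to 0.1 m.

∂h/∂x = (144.4 − 148.2) / (-225 − 0) = +0.01689
∂h/∂y = (151.7 − 148.2) / (210 − 0) = +0.01667
h(130, 340) = 148.2 + (+0.01689)·(130) + (+0.01667)·(340) = 148.2 +2.196 +5.667 = 156.062 m.

156.1 m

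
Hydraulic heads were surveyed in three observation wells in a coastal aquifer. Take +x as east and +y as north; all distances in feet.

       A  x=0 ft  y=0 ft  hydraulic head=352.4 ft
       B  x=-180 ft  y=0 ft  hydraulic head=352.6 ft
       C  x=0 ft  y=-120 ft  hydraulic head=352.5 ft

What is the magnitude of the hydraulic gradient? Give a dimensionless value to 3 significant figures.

∂h/∂x = (352.6 − 352.4) / (-180 − 0) = -0.001111
∂h/∂y = (352.5 − 352.4) / (-120 − 0) = -0.0008333
|∇h| = √(-0.001111² + -0.0008333²) = 0.001389

0.00139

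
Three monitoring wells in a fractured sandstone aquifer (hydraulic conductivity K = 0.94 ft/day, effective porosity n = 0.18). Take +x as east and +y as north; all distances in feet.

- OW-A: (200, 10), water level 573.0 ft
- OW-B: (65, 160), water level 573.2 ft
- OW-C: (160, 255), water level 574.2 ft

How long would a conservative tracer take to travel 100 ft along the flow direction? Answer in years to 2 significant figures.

With h = a·x + b·y + c and OW-A as origin, the differences give:
  (-135)·a + 150·b = +0.2
  (-40)·a + 245·b = +1.2
Eliminate b (×245 and ×150, subtract): -27075·a = -131.00 → a = ∂h/∂x = +0.004838
Back-substitute: b = ∂h/∂y = +0.005688.
|∇h| = √(0.004838² + 0.005688²) = 0.007467
Seepage velocity v = K·i/n = 0.94 × 0.007467 / 0.18 = 0.03899 ft/day.
t = 100 / 0.03899 = 2565 days = 7.02 years.

7.0 years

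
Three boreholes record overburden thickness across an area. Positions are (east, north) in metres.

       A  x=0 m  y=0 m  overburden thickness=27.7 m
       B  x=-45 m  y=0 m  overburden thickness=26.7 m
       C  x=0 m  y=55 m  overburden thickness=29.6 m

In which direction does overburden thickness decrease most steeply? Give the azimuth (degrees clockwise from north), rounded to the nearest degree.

∂d/∂x = (26.7 − 27.7) / (-45 − 0) = +0.02222
∂d/∂y = (29.6 − 27.7) / (55 − 0) = +0.03455
Steepest decrease is along −∇f: components (-0.02222 E, -0.03455 N).
Azimuth = atan2(-0.02222, -0.03455) = 212.8° ≈ 213°.

213°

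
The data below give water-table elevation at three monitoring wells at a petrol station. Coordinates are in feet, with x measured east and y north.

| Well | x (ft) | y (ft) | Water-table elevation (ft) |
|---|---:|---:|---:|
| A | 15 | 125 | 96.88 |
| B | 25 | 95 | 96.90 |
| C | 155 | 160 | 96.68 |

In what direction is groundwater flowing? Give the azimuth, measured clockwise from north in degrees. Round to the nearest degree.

Differences from A: to B (Δx, Δy, Δh) = (10, -30, +0.02); to C = (140, 35, -0.20).
Solve a·Δx + b·Δy = Δh: det = 10·35 − 140·(-30) = 4550.
∂h/∂x = [(+0.02)·35 − (-0.20)·(-30)] / 4550 = -0.001165
∂h/∂y = [10·(-0.20) − 140·(+0.02)] / 4550 = -0.001055
Flow direction (−∇h) has components (+0.001165 E, +0.001055 N).
Azimuth = atan2(E, N) = atan2(+0.001165, +0.001055) = 47.8° ≈ 048°.

048°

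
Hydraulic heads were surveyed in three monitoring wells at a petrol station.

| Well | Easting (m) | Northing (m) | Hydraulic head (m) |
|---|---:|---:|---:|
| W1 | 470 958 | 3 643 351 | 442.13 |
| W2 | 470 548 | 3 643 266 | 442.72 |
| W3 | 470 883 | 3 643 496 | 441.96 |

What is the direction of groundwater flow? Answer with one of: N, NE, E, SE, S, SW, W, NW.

Taking W1 as reference: W2−W1 = (-410, -85, +0.59); W3−W1 = (-75, 145, -0.17).
Solve a·Δx + b·Δy = Δh: det = (-410)·145 − (-75)·(-85) = -65825.
∂h/∂x = [(+0.59)·145 − (-0.17)·(-85)] / -65825 = -0.001080
∂h/∂y = [(-410)·(-0.17) − (-75)·(+0.59)] / -65825 = -0.001731
Flow = −∇h = (+0.001080 east, +0.001731 north), which points northeast.

NE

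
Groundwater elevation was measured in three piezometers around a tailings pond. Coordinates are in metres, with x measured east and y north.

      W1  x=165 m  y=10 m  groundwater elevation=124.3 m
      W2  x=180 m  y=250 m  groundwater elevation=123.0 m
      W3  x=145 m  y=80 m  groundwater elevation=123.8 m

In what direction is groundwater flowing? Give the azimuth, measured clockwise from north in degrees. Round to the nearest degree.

Three-point gradient (reference W1): Δ to W2 = (15, 240, -1.3), Δ to W3 = (-20, 70, -0.5).
∂h/∂x = +0.004957, ∂h/∂y = -0.005726 (det = 5850).
Flow direction (−∇h) has components (-0.004957 E, +0.005726 N).
Azimuth = atan2(E, N) = atan2(-0.004957, +0.005726) = 319.1° ≈ 319°.

319°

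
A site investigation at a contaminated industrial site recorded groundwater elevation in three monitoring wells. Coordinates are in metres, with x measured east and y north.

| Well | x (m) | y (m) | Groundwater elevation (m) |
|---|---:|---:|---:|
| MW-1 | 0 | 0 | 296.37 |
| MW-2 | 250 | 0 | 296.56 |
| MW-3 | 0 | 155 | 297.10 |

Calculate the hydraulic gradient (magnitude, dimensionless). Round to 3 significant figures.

∂h/∂x = (296.56 − 296.37) / (250 − 0) = +0.0007600
∂h/∂y = (297.10 − 296.37) / (155 − 0) = +0.004710
|∇h| = √(0.0007600² + 0.004710²) = 0.004771

0.00477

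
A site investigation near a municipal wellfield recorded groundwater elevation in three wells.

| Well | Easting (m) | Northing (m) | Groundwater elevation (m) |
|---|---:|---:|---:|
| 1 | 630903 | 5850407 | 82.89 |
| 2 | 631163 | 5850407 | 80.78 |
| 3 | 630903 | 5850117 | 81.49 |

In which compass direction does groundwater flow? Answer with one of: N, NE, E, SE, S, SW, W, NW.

∂h/∂x = (80.78 − 82.89) / (631163 − 630903) = -0.008115
∂h/∂y = (81.49 − 82.89) / (5850117 − 5850407) = +0.004828
Flow = −∇h = (+0.008115 east, -0.004828 north), which points southeast.

SE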